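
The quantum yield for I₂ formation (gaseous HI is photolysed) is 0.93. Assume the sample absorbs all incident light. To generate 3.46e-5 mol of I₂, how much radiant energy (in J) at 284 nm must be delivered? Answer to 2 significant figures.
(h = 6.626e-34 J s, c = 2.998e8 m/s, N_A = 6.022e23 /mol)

16 J

Photons that must be absorbed: 3.46e-5 / 0.93 = 3.720e-5 mol.
Photon energy: hc/λ = 6.995e-19 J; per mole, 4.212e5 J mol⁻¹.
Energy required: 3.720e-5 × 4.212e5 = 16 J.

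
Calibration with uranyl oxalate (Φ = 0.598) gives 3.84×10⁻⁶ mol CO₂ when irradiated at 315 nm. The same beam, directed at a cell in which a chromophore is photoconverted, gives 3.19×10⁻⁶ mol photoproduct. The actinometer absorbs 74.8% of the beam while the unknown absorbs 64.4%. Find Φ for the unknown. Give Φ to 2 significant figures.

Φ = 0.58

Photons absorbed by the actinometer: 3.84×10⁻⁶ / 0.598 = 6.421×10⁻⁶ mol.
Incident flux: 6.421×10⁻⁶ / 0.748 = 8.584×10⁻⁶ einstein.
Absorbed by unknown: 0.644 × 8.584×10⁻⁶ = 5.528×10⁻⁶ mol.
Φ(unknown) = 3.19×10⁻⁶ / 5.528×10⁻⁶ = 0.58.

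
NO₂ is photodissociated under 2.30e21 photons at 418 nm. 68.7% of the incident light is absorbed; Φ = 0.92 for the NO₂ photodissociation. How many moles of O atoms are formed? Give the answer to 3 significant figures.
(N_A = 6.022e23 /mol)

Moles of photons: 2.30e21 / 6.022e23 = 0.003819 mol.
Photons absorbed: 0.687 × 0.003819 = 0.002624 mol.
Product: Φ × n_abs = 0.92 × 0.002624 = 0.002414 mol.

0.00241 mol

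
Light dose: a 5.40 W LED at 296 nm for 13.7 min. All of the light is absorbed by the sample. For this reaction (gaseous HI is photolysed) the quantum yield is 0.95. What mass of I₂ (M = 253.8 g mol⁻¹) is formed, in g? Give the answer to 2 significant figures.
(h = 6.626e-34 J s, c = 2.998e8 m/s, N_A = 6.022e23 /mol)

2.6 g

Photon energy at 296 nm: hc/λ = (6.626e-34)(2.998e8)/(296e-9) = 6.711e-19 J.
Energy delivered: (5.40 W)(822 s) = 4439 J.
Photons incident: 4439 / 6.711e-19 = 6.615e21, i.e. 6.615e21/6.022e23 = 0.01098 mol.
Product: Φ × n_abs = 0.95 × 0.01098 = 0.01043 mol.
Mass: 0.01043 × 253.8 = 2.647 g = 2.6 g.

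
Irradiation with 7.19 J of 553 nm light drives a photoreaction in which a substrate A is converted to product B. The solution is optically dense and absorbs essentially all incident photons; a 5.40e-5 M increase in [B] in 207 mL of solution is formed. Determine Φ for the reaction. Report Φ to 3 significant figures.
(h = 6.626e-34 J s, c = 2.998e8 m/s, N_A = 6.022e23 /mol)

Φ = 0.336

Product: (5.40e-5 M)(0.207 L) = 1.118e-5 mol.
Photon energy at 553 nm: hc/λ = (6.626e-34)(2.998e8)/(553e-9) = 3.592e-19 J.
Photons incident: 7.19 / 3.592e-19 = 2.002e19, i.e. 2.002e19/6.022e23 = 3.324e-5 mol.
Φ = 1.118e-5 mol / 3.324e-5 mol photons = 0.336.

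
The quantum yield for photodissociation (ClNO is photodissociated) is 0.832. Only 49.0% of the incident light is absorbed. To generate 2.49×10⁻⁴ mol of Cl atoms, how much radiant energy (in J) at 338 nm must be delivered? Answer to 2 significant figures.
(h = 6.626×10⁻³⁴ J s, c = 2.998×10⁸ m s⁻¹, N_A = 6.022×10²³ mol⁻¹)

Photons that must be absorbed: 2.49×10⁻⁴ / 0.832 = 2.993×10⁻⁴ mol.
Incident photons needed: 2.993×10⁻⁴ / 0.490 = 6.108×10⁻⁴ mol.
Photon energy: hc/λ = 5.877×10⁻¹⁹ J; per mole, 3.539×10⁵ J mol⁻¹.
Energy required: 6.108×10⁻⁴ × 3.539×10⁵ = 220 J.

220 J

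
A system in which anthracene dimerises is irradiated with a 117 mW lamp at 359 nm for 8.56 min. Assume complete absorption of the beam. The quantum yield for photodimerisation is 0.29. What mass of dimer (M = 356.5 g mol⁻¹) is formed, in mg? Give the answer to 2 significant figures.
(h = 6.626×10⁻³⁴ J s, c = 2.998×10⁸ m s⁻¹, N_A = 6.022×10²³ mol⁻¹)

Photon energy at 359 nm: hc/λ = (6.626×10⁻³⁴)(2.998×10⁸)/(359×10⁻⁹) = 5.533×10⁻¹⁹ J.
Energy delivered: (117 mW)(513.6 s) = 60.09 J.
Photons incident: 60.09 / 5.533×10⁻¹⁹ = 1.086×10²⁰, i.e. 1.086×10²⁰/6.022×10²³ = 1.803×10⁻⁴ mol.
Product: Φ × n_abs = 0.29 × 1.803×10⁻⁴ = 5.229×10⁻⁵ mol.
Mass: 5.229×10⁻⁵ × 356.5 = 0.01864 g = 19 mg.

19 mg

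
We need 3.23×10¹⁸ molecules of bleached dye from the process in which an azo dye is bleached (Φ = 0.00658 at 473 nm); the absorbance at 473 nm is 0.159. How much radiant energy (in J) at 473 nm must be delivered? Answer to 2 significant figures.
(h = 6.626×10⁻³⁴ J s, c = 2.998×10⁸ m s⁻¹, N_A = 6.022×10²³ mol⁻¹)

670 J

Product: 3.23×10¹⁸ / 6.022×10²³ = 5.364×10⁻⁶ mol.
Photons that must be absorbed: 5.364×10⁻⁶ / 0.00658 = 8.152×10⁻⁴ mol.
Fraction absorbed: 1 − 10^(−0.159) = 0.3066.
Incident photons needed: 8.152×10⁻⁴ / 0.3066 = 0.002659 mol.
Photon energy: hc/λ = 4.200×10⁻¹⁹ J; per mole, 2.529×10⁵ J mol⁻¹.
Energy required: 0.002659 × 2.529×10⁵ = 670 J.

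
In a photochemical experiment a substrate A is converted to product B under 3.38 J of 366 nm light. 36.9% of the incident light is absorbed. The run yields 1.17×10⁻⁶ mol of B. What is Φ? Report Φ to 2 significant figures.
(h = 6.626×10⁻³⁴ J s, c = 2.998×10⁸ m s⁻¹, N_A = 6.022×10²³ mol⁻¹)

Photon energy at 366 nm: hc/λ = (6.626×10⁻³⁴)(2.998×10⁸)/(366×10⁻⁹) = 5.428×10⁻¹⁹ J.
Photons incident: 3.38 / 5.428×10⁻¹⁹ = 6.227×10¹⁸, i.e. 6.227×10¹⁸/6.022×10²³ = 1.034×10⁻⁵ mol.
Photons absorbed: 0.369 × 1.034×10⁻⁵ = 3.815×10⁻⁶ mol.
Φ = 1.17×10⁻⁶ mol / 3.815×10⁻⁶ mol photons = 0.31.

Φ = 0.31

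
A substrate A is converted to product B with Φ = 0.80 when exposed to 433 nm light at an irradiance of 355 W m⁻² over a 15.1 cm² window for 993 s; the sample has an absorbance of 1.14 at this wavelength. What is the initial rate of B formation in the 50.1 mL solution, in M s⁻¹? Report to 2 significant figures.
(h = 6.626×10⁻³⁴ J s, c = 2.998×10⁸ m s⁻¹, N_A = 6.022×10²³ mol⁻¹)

Photon energy at 433 nm: hc/λ = (6.626×10⁻³⁴)(2.998×10⁸)/(433×10⁻⁹) = 4.588×10⁻¹⁹ J.
Energy delivered: (355 W m⁻²)(15.1×10⁻⁴ m²)(993 s) = 532.3 J.
Photons incident: 532.3 / 4.588×10⁻¹⁹ = 1.160×10²¹, i.e. 1.160×10²¹/6.022×10²³ = 0.001926 mol.
Fraction absorbed: 1 − 10^(−1.14) = 0.9276.
Photons absorbed: 0.9276 × 0.001926 = 0.001787 mol.
Product formed: 0.80 × 0.001787 = 0.001430 mol.
Rate: 0.001430 mol / (993 s × 0.0501 L) = 2.9×10⁻⁵ M s⁻¹.

2.9×10⁻⁵ M s⁻¹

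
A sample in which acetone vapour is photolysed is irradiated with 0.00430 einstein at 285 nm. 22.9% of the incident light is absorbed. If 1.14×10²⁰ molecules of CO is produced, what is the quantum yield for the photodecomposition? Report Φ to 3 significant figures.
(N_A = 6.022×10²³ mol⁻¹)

Φ = 0.192

Product: 1.14×10²⁰ / 6.022×10²³ = 1.893×10⁻⁴ mol.
Photons absorbed: 0.229 × 0.00430 = 9.847×10⁻⁴ mol.
Φ = 1.893×10⁻⁴ mol / 9.847×10⁻⁴ mol photons = 0.192.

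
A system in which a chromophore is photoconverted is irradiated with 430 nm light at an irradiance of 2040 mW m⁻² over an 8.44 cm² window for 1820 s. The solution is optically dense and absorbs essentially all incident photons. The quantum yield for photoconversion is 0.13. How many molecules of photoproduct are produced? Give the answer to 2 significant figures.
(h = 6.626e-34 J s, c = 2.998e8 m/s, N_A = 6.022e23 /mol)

8.8e17 molecules

Photon energy at 430 nm: hc/λ = (6.626e-34)(2.998e8)/(430e-9) = 4.620e-19 J.
Energy delivered: (2040 mW m⁻²)(8.44e-4 m²)(1820 s) = 3.134 J.
Photons incident: 3.134 / 4.620e-19 = 6.784e18, i.e. 6.784e18/6.022e23 = 1.127e-5 mol.
Product: Φ × n_abs = 0.13 × 1.127e-5 = 1.465e-6 mol.
As a count: 1.465e-6 × 6.022e23 = 8.8e17.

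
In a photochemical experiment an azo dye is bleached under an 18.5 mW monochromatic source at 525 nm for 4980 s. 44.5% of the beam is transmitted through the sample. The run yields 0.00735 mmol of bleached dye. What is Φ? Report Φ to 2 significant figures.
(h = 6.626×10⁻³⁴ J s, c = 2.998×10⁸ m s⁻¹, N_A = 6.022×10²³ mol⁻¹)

Product: 0.00735 mmol = 7.35×10⁻⁶ mol.
Photon energy at 525 nm: hc/λ = (6.626×10⁻³⁴)(2.998×10⁸)/(525×10⁻⁹) = 3.784×10⁻¹⁹ J.
Energy delivered: (18.5 mW)(4980 s) = 92.13 J.
Photons incident: 92.13 / 3.784×10⁻¹⁹ = 2.435×10²⁰, i.e. 2.435×10²⁰/6.022×10²³ = 4.044×10⁻⁴ mol.
Fraction absorbed: 1 − 44.5/100 = 0.5550.
Photons absorbed: 0.5550 × 4.044×10⁻⁴ = 2.244×10⁻⁴ mol.
Φ = 7.35×10⁻⁶ mol / 2.244×10⁻⁴ mol photons = 0.033.

Φ = 0.033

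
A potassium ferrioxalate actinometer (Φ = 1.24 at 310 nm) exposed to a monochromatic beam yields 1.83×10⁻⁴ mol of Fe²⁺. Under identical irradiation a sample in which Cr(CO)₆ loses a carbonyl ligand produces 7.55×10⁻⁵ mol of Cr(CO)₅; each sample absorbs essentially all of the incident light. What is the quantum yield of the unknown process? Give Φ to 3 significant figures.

Φ = 0.512

Photons absorbed by the actinometer: 1.83×10⁻⁴ / 1.24 = 1.476×10⁻⁴ mol.
Φ(unknown) = 7.55×10⁻⁵ / 1.476×10⁻⁴ = 0.512.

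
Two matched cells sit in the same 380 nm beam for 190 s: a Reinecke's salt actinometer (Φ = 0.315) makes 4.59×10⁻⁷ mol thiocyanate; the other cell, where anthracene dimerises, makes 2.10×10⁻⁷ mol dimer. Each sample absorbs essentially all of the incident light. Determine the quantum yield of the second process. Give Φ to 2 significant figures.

Φ = 0.14

Photons absorbed by the actinometer: 4.59×10⁻⁷ / 0.315 = 1.457×10⁻⁶ mol.
Φ(unknown) = 2.10×10⁻⁷ / 1.457×10⁻⁶ = 0.14.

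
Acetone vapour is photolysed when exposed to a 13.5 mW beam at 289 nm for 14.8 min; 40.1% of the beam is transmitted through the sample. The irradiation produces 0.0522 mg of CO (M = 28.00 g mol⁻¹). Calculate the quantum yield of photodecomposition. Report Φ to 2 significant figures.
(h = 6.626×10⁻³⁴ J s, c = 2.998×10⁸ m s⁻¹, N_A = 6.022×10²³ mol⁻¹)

Φ = 0.11

Product: 0.0522 mg / 28.00 g mol⁻¹ = 1.864×10⁻⁶ mol.
Photon energy at 289 nm: hc/λ = (6.626×10⁻³⁴)(2.998×10⁸)/(289×10⁻⁹) = 6.874×10⁻¹⁹ J.
Energy delivered: (13.5 mW)(888 s) = 11.99 J.
Photons incident: 11.99 / 6.874×10⁻¹⁹ = 1.744×10¹⁹, i.e. 1.744×10¹⁹/6.022×10²³ = 2.896×10⁻⁵ mol.
Fraction absorbed: 1 − 40.1/100 = 0.5990.
Photons absorbed: 0.5990 × 2.896×10⁻⁵ = 1.735×10⁻⁵ mol.
Φ = 1.864×10⁻⁶ mol / 1.735×10⁻⁵ mol photons = 0.11.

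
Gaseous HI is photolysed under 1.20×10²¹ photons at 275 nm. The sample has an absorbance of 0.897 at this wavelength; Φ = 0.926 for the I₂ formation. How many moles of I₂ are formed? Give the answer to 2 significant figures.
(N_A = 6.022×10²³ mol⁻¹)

0.0016 mol

Moles of photons: 1.20×10²¹ / 6.022×10²³ = 0.001993 mol.
Fraction absorbed: 1 − 10^(−0.897) = 0.8732.
Photons absorbed: 0.8732 × 0.001993 = 0.001740 mol.
Product: Φ × n_abs = 0.926 × 0.001740 = 0.001611 mol.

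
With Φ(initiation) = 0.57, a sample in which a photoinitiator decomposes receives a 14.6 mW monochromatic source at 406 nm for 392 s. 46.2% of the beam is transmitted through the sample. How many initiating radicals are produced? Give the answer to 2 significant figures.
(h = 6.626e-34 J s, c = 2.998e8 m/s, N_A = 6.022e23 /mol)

Photon energy at 406 nm: hc/λ = (6.626e-34)(2.998e8)/(406e-9) = 4.893e-19 J.
Energy delivered: (14.6 mW)(392 s) = 5.723 J.
Photons incident: 5.723 / 4.893e-19 = 1.170e19, i.e. 1.170e19/6.022e23 = 1.943e-5 mol.
Fraction absorbed: 1 − 46.2/100 = 0.5380.
Photons absorbed: 0.5380 × 1.943e-5 = 1.045e-5 mol.
Product: Φ × n_abs = 0.57 × 1.045e-5 = 5.957e-6 mol.
As a count: 5.957e-6 × 6.022e23 = 3.6e18.

3.6e18 initiating radicals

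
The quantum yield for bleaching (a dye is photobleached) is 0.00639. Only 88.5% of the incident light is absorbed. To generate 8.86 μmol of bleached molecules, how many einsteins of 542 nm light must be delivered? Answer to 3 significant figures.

Product: 8.86 μmol = 8.86×10⁻⁶ mol.
Photons that must be absorbed: 8.86×10⁻⁶ / 0.00639 = 0.001387 mol.
Incident photons needed: 0.001387 / 0.885 = 0.001567 mol.

0.00157 einstein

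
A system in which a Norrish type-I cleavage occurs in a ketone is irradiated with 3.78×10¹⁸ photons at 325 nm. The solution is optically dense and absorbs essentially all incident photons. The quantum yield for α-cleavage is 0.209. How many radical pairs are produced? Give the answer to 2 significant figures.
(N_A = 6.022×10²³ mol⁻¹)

Moles of photons: 3.78×10¹⁸ / 6.022×10²³ = 6.277×10⁻⁶ mol.
Product: Φ × n_abs = 0.209 × 6.277×10⁻⁶ = 1.312×10⁻⁶ mol.
As a count: 1.312×10⁻⁶ × 6.022×10²³ = 7.9×10¹⁷.

7.9×10¹⁷ radical pairs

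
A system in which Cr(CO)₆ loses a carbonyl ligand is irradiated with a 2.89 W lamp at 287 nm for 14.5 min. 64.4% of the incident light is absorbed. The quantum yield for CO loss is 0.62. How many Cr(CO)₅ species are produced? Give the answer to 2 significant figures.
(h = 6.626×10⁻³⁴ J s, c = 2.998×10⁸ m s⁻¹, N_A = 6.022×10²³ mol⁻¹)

Photon energy at 287 nm: hc/λ = (6.626×10⁻³⁴)(2.998×10⁸)/(287×10⁻⁹) = 6.922×10⁻¹⁹ J.
Energy delivered: (2.89 W)(870 s) = 2514 J.
Photons incident: 2514 / 6.922×10⁻¹⁹ = 3.632×10²¹, i.e. 3.632×10²¹/6.022×10²³ = 0.006031 mol.
Photons absorbed: 0.644 × 0.006031 = 0.003884 mol.
Product: Φ × n_abs = 0.62 × 0.003884 = 0.002408 mol.
As a count: 0.002408 × 6.022×10²³ = 1.5×10²¹.

1.5×10²¹ species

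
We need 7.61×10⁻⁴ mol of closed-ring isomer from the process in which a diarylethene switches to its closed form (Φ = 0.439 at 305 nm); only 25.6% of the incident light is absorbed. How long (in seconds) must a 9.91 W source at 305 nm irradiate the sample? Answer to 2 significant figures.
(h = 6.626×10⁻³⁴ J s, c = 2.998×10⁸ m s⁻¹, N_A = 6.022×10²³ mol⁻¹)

t ≈ 270 s

Photons that must be absorbed: 7.61×10⁻⁴ / 0.439 = 0.001733 mol.
Incident photons needed: 0.001733 / 0.256 = 0.006770 mol.
Photon energy: hc/λ = 6.513×10⁻¹⁹ J; per mole, 3.922×10⁵ J mol⁻¹.
Energy required: 0.006770 × 3.922×10⁵ = 2655 J.
Time: 2655 J / 9.91 W = 270 s.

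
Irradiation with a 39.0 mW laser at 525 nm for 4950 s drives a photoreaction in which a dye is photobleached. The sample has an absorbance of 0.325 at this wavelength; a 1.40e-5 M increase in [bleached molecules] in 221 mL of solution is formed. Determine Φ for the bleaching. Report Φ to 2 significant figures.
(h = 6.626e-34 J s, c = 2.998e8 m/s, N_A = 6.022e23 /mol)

Product: (1.40e-5 M)(0.221 L) = 3.094e-6 mol.
Photon energy at 525 nm: hc/λ = (6.626e-34)(2.998e8)/(525e-9) = 3.784e-19 J.
Energy delivered: (39.0 mW)(4950 s) = 193.1 J.
Photons incident: 193.1 / 3.784e-19 = 5.103e20, i.e. 5.103e20/6.022e23 = 8.474e-4 mol.
Fraction absorbed: 1 − 10^(−0.325) = 0.5268.
Photons absorbed: 0.5268 × 8.474e-4 = 4.464e-4 mol.
Φ = 3.094e-6 mol / 4.464e-4 mol photons = 0.0069.

Φ = 0.0069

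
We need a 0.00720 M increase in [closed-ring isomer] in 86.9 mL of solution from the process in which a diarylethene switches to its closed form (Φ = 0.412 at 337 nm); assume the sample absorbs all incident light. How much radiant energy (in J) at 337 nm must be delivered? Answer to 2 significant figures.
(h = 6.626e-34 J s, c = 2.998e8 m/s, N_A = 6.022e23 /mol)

Product: (0.00720 M)(0.0869 L) = 6.257e-4 mol.
Photons that must be absorbed: 6.257e-4 / 0.412 = 0.001519 mol.
Photon energy: hc/λ = 5.895e-19 J; per mole, 3.550e5 J mol⁻¹.
Energy required: 0.001519 × 3.550e5 = 540 J.

540 J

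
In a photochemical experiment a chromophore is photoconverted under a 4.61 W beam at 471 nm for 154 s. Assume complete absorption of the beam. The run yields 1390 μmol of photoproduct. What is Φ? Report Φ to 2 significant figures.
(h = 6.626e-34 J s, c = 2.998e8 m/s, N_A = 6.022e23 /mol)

Product: 1390 μmol = 0.00139 mol.
Photon energy at 471 nm: hc/λ = (6.626e-34)(2.998e8)/(471e-9) = 4.218e-19 J.
Energy delivered: (4.61 W)(154 s) = 709.9 J.
Photons incident: 709.9 / 4.218e-19 = 1.683e21, i.e. 1.683e21/6.022e23 = 0.002795 mol.
Φ = 0.00139 mol / 0.002795 mol photons = 0.50.

Φ = 0.50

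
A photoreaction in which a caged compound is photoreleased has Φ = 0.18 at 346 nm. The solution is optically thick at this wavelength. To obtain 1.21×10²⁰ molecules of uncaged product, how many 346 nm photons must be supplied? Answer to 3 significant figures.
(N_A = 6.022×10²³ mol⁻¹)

6.72×10²⁰ photons

Product: 1.21×10²⁰ / 6.022×10²³ = 2.009×10⁻⁴ mol.
Photons that must be absorbed: 2.009×10⁻⁴ / 0.18 = 0.001116 mol.
Photon count: 0.001116 × 6.022×10²³ = 6.72×10²⁰.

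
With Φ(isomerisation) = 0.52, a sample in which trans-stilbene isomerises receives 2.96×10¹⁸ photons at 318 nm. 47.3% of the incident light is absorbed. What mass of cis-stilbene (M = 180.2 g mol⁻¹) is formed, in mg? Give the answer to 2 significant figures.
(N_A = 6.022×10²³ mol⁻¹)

0.22 mg

Moles of photons: 2.96×10¹⁸ / 6.022×10²³ = 4.915×10⁻⁶ mol.
Photons absorbed: 0.473 × 4.915×10⁻⁶ = 2.325×10⁻⁶ mol.
Product: Φ × n_abs = 0.52 × 2.325×10⁻⁶ = 1.209×10⁻⁶ mol.
Mass: 1.209×10⁻⁶ × 180.2 = 2.179×10⁻⁴ g = 0.22 mg.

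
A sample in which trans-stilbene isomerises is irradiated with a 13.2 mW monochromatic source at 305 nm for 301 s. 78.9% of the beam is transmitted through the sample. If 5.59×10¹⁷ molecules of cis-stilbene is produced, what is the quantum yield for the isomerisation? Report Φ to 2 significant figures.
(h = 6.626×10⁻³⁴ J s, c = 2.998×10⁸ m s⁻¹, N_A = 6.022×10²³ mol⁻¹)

Φ = 0.43

Product: 5.59×10¹⁷ / 6.022×10²³ = 9.283×10⁻⁷ mol.
Photon energy at 305 nm: hc/λ = (6.626×10⁻³⁴)(2.998×10⁸)/(305×10⁻⁹) = 6.513×10⁻¹⁹ J.
Energy delivered: (13.2 mW)(301 s) = 3.973 J.
Photons incident: 3.973 / 6.513×10⁻¹⁹ = 6.100×10¹⁸, i.e. 6.100×10¹⁸/6.022×10²³ = 1.013×10⁻⁵ mol.
Fraction absorbed: 1 − 78.9/100 = 0.2110.
Photons absorbed: 0.2110 × 1.013×10⁻⁵ = 2.137×10⁻⁶ mol.
Φ = 9.283×10⁻⁷ mol / 2.137×10⁻⁶ mol photons = 0.43.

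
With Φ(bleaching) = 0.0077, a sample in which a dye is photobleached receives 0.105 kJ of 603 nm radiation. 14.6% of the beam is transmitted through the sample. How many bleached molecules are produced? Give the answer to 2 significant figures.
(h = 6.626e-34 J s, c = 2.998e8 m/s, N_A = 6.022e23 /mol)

2.1e18 bleached molecules

Photon energy at 603 nm: hc/λ = (6.626e-34)(2.998e8)/(603e-9) = 3.294e-19 J.
Incident energy: 0.105 kJ = 105 J.
Photons incident: 105 / 3.294e-19 = 3.188e20, i.e. 3.188e20/6.022e23 = 5.294e-4 mol.
Fraction absorbed: 1 − 14.6/100 = 0.8540.
Photons absorbed: 0.8540 × 5.294e-4 = 4.521e-4 mol.
Product: Φ × n_abs = 0.0077 × 4.521e-4 = 3.481e-6 mol.
As a count: 3.481e-6 × 6.022e23 = 2.1e18.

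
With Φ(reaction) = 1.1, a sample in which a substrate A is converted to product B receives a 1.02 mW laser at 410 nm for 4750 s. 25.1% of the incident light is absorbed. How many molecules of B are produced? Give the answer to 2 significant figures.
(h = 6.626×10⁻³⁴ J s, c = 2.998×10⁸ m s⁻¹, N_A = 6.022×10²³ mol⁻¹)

Photon energy at 410 nm: hc/λ = (6.626×10⁻³⁴)(2.998×10⁸)/(410×10⁻⁹) = 4.845×10⁻¹⁹ J.
Energy delivered: (1.02 mW)(4750 s) = 4.845 J.
Photons incident: 4.845 / 4.845×10⁻¹⁹ = 1.000×10¹⁹, i.e. 1.000×10¹⁹/6.022×10²³ = 1.661×10⁻⁵ mol.
Photons absorbed: 0.251 × 1.661×10⁻⁵ = 4.169×10⁻⁶ mol.
Product: Φ × n_abs = 1.1 × 4.169×10⁻⁶ = 4.586×10⁻⁶ mol.
As a count: 4.586×10⁻⁶ × 6.022×10²³ = 2.8×10¹⁸.

2.8×10¹⁸ molecules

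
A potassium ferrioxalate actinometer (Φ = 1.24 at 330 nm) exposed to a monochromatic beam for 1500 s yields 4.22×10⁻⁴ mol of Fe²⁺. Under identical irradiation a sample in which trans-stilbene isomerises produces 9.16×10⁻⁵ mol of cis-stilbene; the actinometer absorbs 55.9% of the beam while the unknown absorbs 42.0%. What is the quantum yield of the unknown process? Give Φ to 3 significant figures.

Photons absorbed by the actinometer: 4.22×10⁻⁴ / 1.24 = 3.403×10⁻⁴ mol.
Incident flux: 3.403×10⁻⁴ / 0.559 = 6.088×10⁻⁴ einstein.
Absorbed by unknown: 0.420 × 6.088×10⁻⁴ = 2.557×10⁻⁴ mol.
Φ(unknown) = 9.16×10⁻⁵ / 2.557×10⁻⁴ = 0.358.

Φ = 0.358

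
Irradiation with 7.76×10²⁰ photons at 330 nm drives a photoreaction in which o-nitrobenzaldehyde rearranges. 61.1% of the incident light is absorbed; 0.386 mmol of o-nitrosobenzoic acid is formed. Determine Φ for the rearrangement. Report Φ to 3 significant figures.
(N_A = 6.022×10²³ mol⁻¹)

Product: 0.386 mmol = 3.86×10⁻⁴ mol.
Moles of photons: 7.76×10²⁰ / 6.022×10²³ = 0.001289 mol.
Photons absorbed: 0.611 × 0.001289 = 7.876×10⁻⁴ mol.
Φ = 3.86×10⁻⁴ mol / 7.876×10⁻⁴ mol photons = 0.490.

Φ = 0.490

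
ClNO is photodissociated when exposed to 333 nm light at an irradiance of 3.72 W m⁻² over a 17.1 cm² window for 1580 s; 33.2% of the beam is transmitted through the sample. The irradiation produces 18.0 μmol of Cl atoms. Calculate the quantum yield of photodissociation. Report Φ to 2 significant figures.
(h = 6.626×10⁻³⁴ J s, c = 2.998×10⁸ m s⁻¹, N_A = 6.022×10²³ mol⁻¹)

Product: 18.0 μmol = 1.80×10⁻⁵ mol.
Photon energy at 333 nm: hc/λ = (6.626×10⁻³⁴)(2.998×10⁸)/(333×10⁻⁹) = 5.965×10⁻¹⁹ J.
Energy delivered: (3.72 W m⁻²)(17.1×10⁻⁴ m²)(1580 s) = 10.05 J.
Photons incident: 10.05 / 5.965×10⁻¹⁹ = 1.685×10¹⁹, i.e. 1.685×10¹⁹/6.022×10²³ = 2.798×10⁻⁵ mol.
Fraction absorbed: 1 − 33.2/100 = 0.6680.
Photons absorbed: 0.6680 × 2.798×10⁻⁵ = 1.869×10⁻⁵ mol.
Φ = 1.80×10⁻⁵ mol / 1.869×10⁻⁵ mol photons = 0.96.

Φ = 0.96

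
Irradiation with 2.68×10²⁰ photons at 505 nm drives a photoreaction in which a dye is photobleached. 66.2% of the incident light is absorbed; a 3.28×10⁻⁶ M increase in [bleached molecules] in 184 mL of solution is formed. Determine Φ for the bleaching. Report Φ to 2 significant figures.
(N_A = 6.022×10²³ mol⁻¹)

Φ = 0.0020

Product: (3.28×10⁻⁶ M)(0.184 L) = 6.035×10⁻⁷ mol.
Moles of photons: 2.68×10²⁰ / 6.022×10²³ = 4.450×10⁻⁴ mol.
Photons absorbed: 0.662 × 4.450×10⁻⁴ = 2.946×10⁻⁴ mol.
Φ = 6.035×10⁻⁷ mol / 2.946×10⁻⁴ mol photons = 0.0020.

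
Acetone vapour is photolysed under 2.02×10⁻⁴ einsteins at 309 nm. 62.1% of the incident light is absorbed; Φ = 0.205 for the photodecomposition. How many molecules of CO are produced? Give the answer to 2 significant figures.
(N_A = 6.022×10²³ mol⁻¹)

Photons absorbed: 0.621 × 2.02×10⁻⁴ = 1.254×10⁻⁴ mol.
Product: Φ × n_abs = 0.205 × 1.254×10⁻⁴ = 2.571×10⁻⁵ mol.
As a count: 2.571×10⁻⁵ × 6.022×10²³ = 1.5×10¹⁹.

1.5×10¹⁹ molecules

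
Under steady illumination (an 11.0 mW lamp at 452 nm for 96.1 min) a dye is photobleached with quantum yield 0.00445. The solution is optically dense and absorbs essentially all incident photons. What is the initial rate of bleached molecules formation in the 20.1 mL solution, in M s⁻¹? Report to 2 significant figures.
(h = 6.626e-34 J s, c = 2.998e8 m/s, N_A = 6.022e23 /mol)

9.2e-9 M s⁻¹

Photon energy at 452 nm: hc/λ = (6.626e-34)(2.998e8)/(452e-9) = 4.395e-19 J.
Energy delivered: (11.0 mW)(5766 s) = 63.43 J.
Photons incident: 63.43 / 4.395e-19 = 1.443e20, i.e. 1.443e20/6.022e23 = 2.396e-4 mol.
Product formed: 0.00445 × 2.396e-4 = 1.066e-6 mol.
Rate: 1.066e-6 mol / (5766 s × 0.0201 L) = 9.2e-9 M s⁻¹.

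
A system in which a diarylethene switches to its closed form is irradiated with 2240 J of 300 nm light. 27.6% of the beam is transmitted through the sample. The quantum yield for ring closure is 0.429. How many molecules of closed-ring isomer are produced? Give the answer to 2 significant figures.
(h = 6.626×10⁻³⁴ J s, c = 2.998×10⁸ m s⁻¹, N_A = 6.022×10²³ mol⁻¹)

1.1×10²¹ molecules

Photon energy at 300 nm: hc/λ = (6.626×10⁻³⁴)(2.998×10⁸)/(300×10⁻⁹) = 6.622×10⁻¹⁹ J.
Photons incident: 2240 / 6.622×10⁻¹⁹ = 3.383×10²¹, i.e. 3.383×10²¹/6.022×10²³ = 0.005618 mol.
Fraction absorbed: 1 − 27.6/100 = 0.7240.
Photons absorbed: 0.7240 × 0.005618 = 0.004067 mol.
Product: Φ × n_abs = 0.429 × 0.004067 = 0.001745 mol.
As a count: 0.001745 × 6.022×10²³ = 1.1×10²¹.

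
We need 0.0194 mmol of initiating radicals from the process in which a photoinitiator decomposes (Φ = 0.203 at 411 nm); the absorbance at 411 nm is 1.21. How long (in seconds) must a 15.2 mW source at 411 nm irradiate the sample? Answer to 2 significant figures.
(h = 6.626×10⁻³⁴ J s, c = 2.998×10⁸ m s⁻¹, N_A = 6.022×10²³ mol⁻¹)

Product: 0.0194 mmol = 1.94×10⁻⁵ mol.
Photons that must be absorbed: 1.94×10⁻⁵ / 0.203 = 9.557×10⁻⁵ mol.
Fraction absorbed: 1 − 10^(−1.21) = 0.9383.
Incident photons needed: 9.557×10⁻⁵ / 0.9383 = 1.019×10⁻⁴ mol.
Photon energy: hc/λ = 4.833×10⁻¹⁹ J; per mole, 2.910×10⁵ J mol⁻¹.
Energy required: 1.019×10⁻⁴ × 2.910×10⁵ = 29.65 J.
Time: 29.65 J / 0.0152 W = 2000 s.

t ≈ 2000 s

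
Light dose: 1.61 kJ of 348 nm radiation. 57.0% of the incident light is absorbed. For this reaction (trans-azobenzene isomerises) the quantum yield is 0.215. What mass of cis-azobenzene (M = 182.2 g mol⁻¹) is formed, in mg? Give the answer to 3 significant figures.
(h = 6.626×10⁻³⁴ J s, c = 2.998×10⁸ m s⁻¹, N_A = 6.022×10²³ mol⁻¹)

Photon energy at 348 nm: hc/λ = (6.626×10⁻³⁴)(2.998×10⁸)/(348×10⁻⁹) = 5.708×10⁻¹⁹ J.
Incident energy: 1.61 kJ = 1610 J.
Photons incident: 1610 / 5.708×10⁻¹⁹ = 2.821×10²¹, i.e. 2.821×10²¹/6.022×10²³ = 0.004684 mol.
Photons absorbed: 0.570 × 0.004684 = 0.002670 mol.
Product: Φ × n_abs = 0.215 × 0.002670 = 5.741×10⁻⁴ mol.
Mass: 5.741×10⁻⁴ × 182.2 = 0.1046 g = 105 mg.

105 mg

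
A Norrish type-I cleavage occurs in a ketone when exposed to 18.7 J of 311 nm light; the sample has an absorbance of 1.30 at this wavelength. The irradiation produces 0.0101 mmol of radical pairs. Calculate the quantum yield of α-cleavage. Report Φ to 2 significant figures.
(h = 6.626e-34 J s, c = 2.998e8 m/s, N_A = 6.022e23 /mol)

Φ = 0.22

Product: 0.0101 mmol = 1.01e-5 mol.
Photon energy at 311 nm: hc/λ = (6.626e-34)(2.998e8)/(311e-9) = 6.387e-19 J.
Photons incident: 18.7 / 6.387e-19 = 2.928e19, i.e. 2.928e19/6.022e23 = 4.862e-5 mol.
Fraction absorbed: 1 − 10^(−1.30) = 0.9499.
Photons absorbed: 0.9499 × 4.862e-5 = 4.618e-5 mol.
Φ = 1.01e-5 mol / 4.618e-5 mol photons = 0.22.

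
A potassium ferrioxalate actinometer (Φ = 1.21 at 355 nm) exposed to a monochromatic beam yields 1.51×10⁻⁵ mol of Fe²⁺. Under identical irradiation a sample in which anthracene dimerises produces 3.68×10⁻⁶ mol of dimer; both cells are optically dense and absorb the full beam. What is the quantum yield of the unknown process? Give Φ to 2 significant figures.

Φ = 0.29

Photons absorbed by the actinometer: 1.51×10⁻⁵ / 1.21 = 1.248×10⁻⁵ mol.
Φ(unknown) = 3.68×10⁻⁶ / 1.248×10⁻⁵ = 0.29.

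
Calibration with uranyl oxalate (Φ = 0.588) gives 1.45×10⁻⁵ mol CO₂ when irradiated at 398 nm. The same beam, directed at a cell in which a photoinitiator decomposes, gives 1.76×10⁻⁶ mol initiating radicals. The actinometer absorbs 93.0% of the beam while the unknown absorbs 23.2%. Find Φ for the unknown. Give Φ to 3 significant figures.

Photons absorbed by the actinometer: 1.45×10⁻⁵ / 0.588 = 2.466×10⁻⁵ mol.
Incident flux: 2.466×10⁻⁵ / 0.930 = 2.652×10⁻⁵ einstein.
Absorbed by unknown: 0.232 × 2.652×10⁻⁵ = 6.153×10⁻⁶ mol.
Φ(unknown) = 1.76×10⁻⁶ / 6.153×10⁻⁶ = 0.286.

Φ = 0.286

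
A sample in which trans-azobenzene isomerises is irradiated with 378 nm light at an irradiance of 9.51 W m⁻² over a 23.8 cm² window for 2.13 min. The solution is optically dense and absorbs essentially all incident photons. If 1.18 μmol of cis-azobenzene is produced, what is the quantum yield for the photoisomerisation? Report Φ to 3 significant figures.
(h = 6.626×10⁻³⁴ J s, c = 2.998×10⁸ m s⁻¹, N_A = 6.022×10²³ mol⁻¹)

Product: 1.18 μmol = 1.18×10⁻⁶ mol.
Photon energy at 378 nm: hc/λ = (6.626×10⁻³⁴)(2.998×10⁸)/(378×10⁻⁹) = 5.255×10⁻¹⁹ J.
Energy delivered: (9.51 W m⁻²)(23.8×10⁻⁴ m²)(127.8 s) = 2.893 J.
Photons incident: 2.893 / 5.255×10⁻¹⁹ = 5.505×10¹⁸, i.e. 5.505×10¹⁸/6.022×10²³ = 9.141×10⁻⁶ mol.
Φ = 1.18×10⁻⁶ mol / 9.141×10⁻⁶ mol photons = 0.129.

Φ = 0.129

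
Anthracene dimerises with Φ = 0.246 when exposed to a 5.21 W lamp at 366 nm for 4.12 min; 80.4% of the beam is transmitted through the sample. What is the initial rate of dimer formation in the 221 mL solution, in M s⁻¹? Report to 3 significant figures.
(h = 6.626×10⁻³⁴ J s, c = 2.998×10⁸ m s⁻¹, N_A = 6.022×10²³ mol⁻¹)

Photon energy at 366 nm: hc/λ = (6.626×10⁻³⁴)(2.998×10⁸)/(366×10⁻⁹) = 5.428×10⁻¹⁹ J.
Energy delivered: (5.21 W)(247.2 s) = 1288 J.
Photons incident: 1288 / 5.428×10⁻¹⁹ = 2.373×10²¹, i.e. 2.373×10²¹/6.022×10²³ = 0.003941 mol.
Fraction absorbed: 1 − 80.4/100 = 0.1960.
Photons absorbed: 0.1960 × 0.003941 = 7.724×10⁻⁴ mol.
Product formed: 0.246 × 7.724×10⁻⁴ = 1.900×10⁻⁴ mol.
Rate: 1.900×10⁻⁴ mol / (247.2 s × 0.221 L) = 3.48×10⁻⁶ M s⁻¹.

3.48×10⁻⁶ M s⁻¹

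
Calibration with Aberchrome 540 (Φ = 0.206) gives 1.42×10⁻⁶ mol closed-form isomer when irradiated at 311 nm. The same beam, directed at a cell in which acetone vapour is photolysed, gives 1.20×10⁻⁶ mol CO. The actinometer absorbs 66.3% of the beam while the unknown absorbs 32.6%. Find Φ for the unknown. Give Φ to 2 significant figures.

Photons absorbed by the actinometer: 1.42×10⁻⁶ / 0.206 = 6.893×10⁻⁶ mol.
Incident flux: 6.893×10⁻⁶ / 0.663 = 1.040×10⁻⁵ einstein.
Absorbed by unknown: 0.326 × 1.040×10⁻⁵ = 3.390×10⁻⁶ mol.
Φ(unknown) = 1.20×10⁻⁶ / 3.390×10⁻⁶ = 0.35.

Φ = 0.35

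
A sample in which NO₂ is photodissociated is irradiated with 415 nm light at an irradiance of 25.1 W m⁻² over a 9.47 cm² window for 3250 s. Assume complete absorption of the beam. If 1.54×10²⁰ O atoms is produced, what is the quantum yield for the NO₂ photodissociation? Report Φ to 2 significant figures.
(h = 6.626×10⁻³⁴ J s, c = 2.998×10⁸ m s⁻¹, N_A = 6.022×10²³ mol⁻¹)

Product: 1.54×10²⁰ / 6.022×10²³ = 2.557×10⁻⁴ mol.
Photon energy at 415 nm: hc/λ = (6.626×10⁻³⁴)(2.998×10⁸)/(415×10⁻⁹) = 4.787×10⁻¹⁹ J.
Energy delivered: (25.1 W m⁻²)(9.47×10⁻⁴ m²)(3250 s) = 77.25 J.
Photons incident: 77.25 / 4.787×10⁻¹⁹ = 1.614×10²⁰, i.e. 1.614×10²⁰/6.022×10²³ = 2.680×10⁻⁴ mol.
Φ = 2.557×10⁻⁴ mol / 2.680×10⁻⁴ mol photons = 0.95.

Φ = 0.95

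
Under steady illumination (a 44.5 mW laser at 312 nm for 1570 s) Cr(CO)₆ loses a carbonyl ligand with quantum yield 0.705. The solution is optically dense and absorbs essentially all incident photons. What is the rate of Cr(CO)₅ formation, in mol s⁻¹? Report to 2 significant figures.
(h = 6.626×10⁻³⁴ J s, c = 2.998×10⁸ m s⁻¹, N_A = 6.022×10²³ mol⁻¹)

Photon energy at 312 nm: hc/λ = (6.626×10⁻³⁴)(2.998×10⁸)/(312×10⁻⁹) = 6.367×10⁻¹⁹ J.
Energy delivered: (44.5 mW)(1570 s) = 69.87 J.
Photons incident: 69.87 / 6.367×10⁻¹⁹ = 1.097×10²⁰, i.e. 1.097×10²⁰/6.022×10²³ = 1.822×10⁻⁴ mol.
Product formed: 0.705 × 1.822×10⁻⁴ = 1.285×10⁻⁴ mol.
Rate: 1.285×10⁻⁴ / 1570 s = 8.2×10⁻⁸ mol s⁻¹.

8.2×10⁻⁸ mol s⁻¹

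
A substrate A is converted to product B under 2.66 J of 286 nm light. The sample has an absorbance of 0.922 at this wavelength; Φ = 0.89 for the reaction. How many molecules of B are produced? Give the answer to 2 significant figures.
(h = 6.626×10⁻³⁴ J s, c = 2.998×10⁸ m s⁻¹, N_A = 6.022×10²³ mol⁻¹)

Photon energy at 286 nm: hc/λ = (6.626×10⁻³⁴)(2.998×10⁸)/(286×10⁻⁹) = 6.946×10⁻¹⁹ J.
Photons incident: 2.66 / 6.946×10⁻¹⁹ = 3.830×10¹⁸, i.e. 3.830×10¹⁸/6.022×10²³ = 6.360×10⁻⁶ mol.
Fraction absorbed: 1 − 10^(−0.922) = 0.8803.
Photons absorbed: 0.8803 × 6.360×10⁻⁶ = 5.599×10⁻⁶ mol.
Product: Φ × n_abs = 0.89 × 5.599×10⁻⁶ = 4.983×10⁻⁶ mol.
As a count: 4.983×10⁻⁶ × 6.022×10²³ = 3.0×10¹⁸.

3.0×10¹⁸ molecules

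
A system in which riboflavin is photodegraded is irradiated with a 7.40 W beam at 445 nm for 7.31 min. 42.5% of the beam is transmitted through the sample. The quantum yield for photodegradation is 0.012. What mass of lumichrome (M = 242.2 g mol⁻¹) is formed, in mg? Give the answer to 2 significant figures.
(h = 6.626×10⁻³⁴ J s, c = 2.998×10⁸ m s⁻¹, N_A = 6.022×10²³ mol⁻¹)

Photon energy at 445 nm: hc/λ = (6.626×10⁻³⁴)(2.998×10⁸)/(445×10⁻⁹) = 4.464×10⁻¹⁹ J.
Energy delivered: (7.40 W)(438.6 s) = 3246 J.
Photons incident: 3246 / 4.464×10⁻¹⁹ = 7.272×10²¹, i.e. 7.272×10²¹/6.022×10²³ = 0.01208 mol.
Fraction absorbed: 1 − 42.5/100 = 0.5750.
Photons absorbed: 0.5750 × 0.01208 = 0.006946 mol.
Product: Φ × n_abs = 0.012 × 0.006946 = 8.335×10⁻⁵ mol.
Mass: 8.335×10⁻⁵ × 242.2 = 0.02019 g = 20 mg.

20 mg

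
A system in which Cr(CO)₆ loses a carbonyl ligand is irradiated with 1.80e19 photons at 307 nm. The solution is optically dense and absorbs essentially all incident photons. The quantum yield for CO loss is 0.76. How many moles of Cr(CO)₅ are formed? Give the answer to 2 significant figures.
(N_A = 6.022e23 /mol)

Moles of photons: 1.80e19 / 6.022e23 = 2.989e-5 mol.
Product: Φ × n_abs = 0.76 × 2.989e-5 = 2.272e-5 mol.

2.3e-5 mol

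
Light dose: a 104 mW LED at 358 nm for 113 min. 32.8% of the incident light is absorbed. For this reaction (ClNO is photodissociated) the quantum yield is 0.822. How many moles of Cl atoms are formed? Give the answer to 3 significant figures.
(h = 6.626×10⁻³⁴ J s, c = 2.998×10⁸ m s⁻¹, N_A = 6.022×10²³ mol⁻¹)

Photon energy at 358 nm: hc/λ = (6.626×10⁻³⁴)(2.998×10⁸)/(358×10⁻⁹) = 5.549×10⁻¹⁹ J.
Energy delivered: (104 mW)(6780 s) = 705.1 J.
Photons incident: 705.1 / 5.549×10⁻¹⁹ = 1.271×10²¹, i.e. 1.271×10²¹/6.022×10²³ = 0.002111 mol.
Photons absorbed: 0.328 × 0.002111 = 6.924×10⁻⁴ mol.
Product: Φ × n_abs = 0.822 × 6.924×10⁻⁴ = 5.692×10⁻⁴ mol.

5.69×10⁻⁴ mol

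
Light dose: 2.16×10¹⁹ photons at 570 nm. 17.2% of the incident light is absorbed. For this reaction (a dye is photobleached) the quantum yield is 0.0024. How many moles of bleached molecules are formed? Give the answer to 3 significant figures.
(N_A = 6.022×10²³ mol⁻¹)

Moles of photons: 2.16×10¹⁹ / 6.022×10²³ = 3.587×10⁻⁵ mol.
Photons absorbed: 0.172 × 3.587×10⁻⁵ = 6.170×10⁻⁶ mol.
Product: Φ × n_abs = 0.0024 × 6.170×10⁻⁶ = 1.481×10⁻⁸ mol.

1.48×10⁻⁸ mol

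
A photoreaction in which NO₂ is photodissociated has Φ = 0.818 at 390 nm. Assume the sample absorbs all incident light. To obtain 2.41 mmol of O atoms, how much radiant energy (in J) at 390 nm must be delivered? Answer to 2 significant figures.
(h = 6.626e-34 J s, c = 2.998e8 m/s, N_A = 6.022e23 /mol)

Product: 2.41 mmol = 0.00241 mol.
Photons that must be absorbed: 0.00241 / 0.818 = 0.002946 mol.
Photon energy: hc/λ = 5.094e-19 J; per mole, 3.068e5 J mol⁻¹.
Energy required: 0.002946 × 3.068e5 = 900 J.

900 J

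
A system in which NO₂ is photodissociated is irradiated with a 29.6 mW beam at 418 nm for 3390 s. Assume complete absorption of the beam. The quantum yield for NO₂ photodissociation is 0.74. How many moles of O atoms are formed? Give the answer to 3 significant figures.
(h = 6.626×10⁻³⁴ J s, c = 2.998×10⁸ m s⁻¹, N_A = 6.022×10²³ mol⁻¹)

Photon energy at 418 nm: hc/λ = (6.626×10⁻³⁴)(2.998×10⁸)/(418×10⁻⁹) = 4.752×10⁻¹⁹ J.
Energy delivered: (29.6 mW)(3390 s) = 100.3 J.
Photons incident: 100.3 / 4.752×10⁻¹⁹ = 2.111×10²⁰, i.e. 2.111×10²⁰/6.022×10²³ = 3.505×10⁻⁴ mol.
Product: Φ × n_abs = 0.74 × 3.505×10⁻⁴ = 2.594×10⁻⁴ mol.

2.59×10⁻⁴ mol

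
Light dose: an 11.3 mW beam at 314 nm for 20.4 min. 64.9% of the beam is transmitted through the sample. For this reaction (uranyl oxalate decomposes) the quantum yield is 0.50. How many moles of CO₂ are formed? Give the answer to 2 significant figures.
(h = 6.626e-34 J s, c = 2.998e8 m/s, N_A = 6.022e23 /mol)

Photon energy at 314 nm: hc/λ = (6.626e-34)(2.998e8)/(314e-9) = 6.326e-19 J.
Energy delivered: (11.3 mW)(1224 s) = 13.83 J.
Photons incident: 13.83 / 6.326e-19 = 2.186e19, i.e. 2.186e19/6.022e23 = 3.630e-5 mol.
Fraction absorbed: 1 − 64.9/100 = 0.3510.
Photons absorbed: 0.3510 × 3.630e-5 = 1.274e-5 mol.
Product: Φ × n_abs = 0.50 × 1.274e-5 = 6.370e-6 mol.

6.4e-6 mol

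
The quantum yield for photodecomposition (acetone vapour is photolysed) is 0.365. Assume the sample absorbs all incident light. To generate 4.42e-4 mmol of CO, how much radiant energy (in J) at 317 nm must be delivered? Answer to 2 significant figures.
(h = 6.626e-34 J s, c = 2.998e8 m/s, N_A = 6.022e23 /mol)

Product: 4.42e-4 mmol = 4.42e-7 mol.
Photons that must be absorbed: 4.42e-7 / 0.365 = 1.211e-6 mol.
Photon energy: hc/λ = 6.266e-19 J; per mole, 3.773e5 J mol⁻¹.
Energy required: 1.211e-6 × 3.773e5 = 0.46 J.

0.46 J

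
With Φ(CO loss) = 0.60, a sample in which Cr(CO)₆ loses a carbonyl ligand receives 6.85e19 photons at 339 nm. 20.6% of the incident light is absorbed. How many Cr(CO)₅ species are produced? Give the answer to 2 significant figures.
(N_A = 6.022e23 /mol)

Moles of photons: 6.85e19 / 6.022e23 = 1.137e-4 mol.
Photons absorbed: 0.206 × 1.137e-4 = 2.342e-5 mol.
Product: Φ × n_abs = 0.60 × 2.342e-5 = 1.405e-5 mol.
As a count: 1.405e-5 × 6.022e23 = 8.5e18.

8.5e18 species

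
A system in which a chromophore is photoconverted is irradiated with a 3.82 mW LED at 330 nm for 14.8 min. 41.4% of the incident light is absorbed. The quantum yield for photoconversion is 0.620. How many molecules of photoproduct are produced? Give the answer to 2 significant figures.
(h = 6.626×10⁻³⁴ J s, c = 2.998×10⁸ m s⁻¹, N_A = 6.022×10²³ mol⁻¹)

Photon energy at 330 nm: hc/λ = (6.626×10⁻³⁴)(2.998×10⁸)/(330×10⁻⁹) = 6.020×10⁻¹⁹ J.
Energy delivered: (3.82 mW)(888 s) = 3.392 J.
Photons incident: 3.392 / 6.020×10⁻¹⁹ = 5.635×10¹⁸, i.e. 5.635×10¹⁸/6.022×10²³ = 9.357×10⁻⁶ mol.
Photons absorbed: 0.414 × 9.357×10⁻⁶ = 3.874×10⁻⁶ mol.
Product: Φ × n_abs = 0.620 × 3.874×10⁻⁶ = 2.402×10⁻⁶ mol.
As a count: 2.402×10⁻⁶ × 6.022×10²³ = 1.4×10¹⁸.

1.4×10¹⁸ molecules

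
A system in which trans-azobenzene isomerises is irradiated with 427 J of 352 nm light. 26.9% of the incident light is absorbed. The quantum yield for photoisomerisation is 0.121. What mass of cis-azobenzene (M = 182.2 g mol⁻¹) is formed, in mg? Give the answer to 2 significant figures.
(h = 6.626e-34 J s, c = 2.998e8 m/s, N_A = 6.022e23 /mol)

7.5 mg

Photon energy at 352 nm: hc/λ = (6.626e-34)(2.998e8)/(352e-9) = 5.643e-19 J.
Photons incident: 427 / 5.643e-19 = 7.567e20, i.e. 7.567e20/6.022e23 = 0.001257 mol.
Photons absorbed: 0.269 × 0.001257 = 3.381e-4 mol.
Product: Φ × n_abs = 0.121 × 3.381e-4 = 4.091e-5 mol.
Mass: 4.091e-5 × 182.2 = 0.007454 g = 7.5 mg.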